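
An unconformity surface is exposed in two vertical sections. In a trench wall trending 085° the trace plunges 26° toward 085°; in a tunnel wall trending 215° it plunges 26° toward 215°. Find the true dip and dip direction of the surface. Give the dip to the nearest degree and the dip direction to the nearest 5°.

Each apparent-dip line lies in the plane. As unit vectors (x east, y north, z up), v₁ plunges 26°→085° and v₂ plunges 26°→215°.
Cross product v₁ × v₂ gives the pole to the plane: n ∝ (0.357, -0.618, 0.619).
Dip δ = arctan(|n_h|/n_z) = arctan(0.714/0.619) = 49.1°.
The horizontal component of n points toward azimuth atan2(n_x, n_y) = 150°, the dip direction.

true dip 49°, dip direction 150°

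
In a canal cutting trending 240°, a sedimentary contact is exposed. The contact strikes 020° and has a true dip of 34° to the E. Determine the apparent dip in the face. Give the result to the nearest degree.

23°

Angle between strike (020°) and section (240°): β = 40°.
tan α = tan 34° × sin 40° = 0.6745 × 0.6428 = 0.4336
apparent dip = arctan 0.4336 = 23.44°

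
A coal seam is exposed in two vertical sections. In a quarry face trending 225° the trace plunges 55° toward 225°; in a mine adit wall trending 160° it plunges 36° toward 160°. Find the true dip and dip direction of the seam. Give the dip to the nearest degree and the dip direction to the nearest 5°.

Represent each trace as a vector plunging at its apparent dip toward its trend (east-north-up frame): v₁ = (-0.406, -0.406, -0.819), v₂ = (0.277, -0.760, -0.588).
The plane normal is n = v₁ × v₂ ∝ (-0.384, -0.465, 0.421).
True dip = arccos(n_z / |n|) = arccos(0.5718) = 55.1°.
Dip direction = azimuth of (n_x, n_y) = atan2(-0.384, -0.465) = 220°.

true dip 55°, dip direction 220°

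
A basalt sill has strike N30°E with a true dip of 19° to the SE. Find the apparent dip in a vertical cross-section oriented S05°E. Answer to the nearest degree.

11°

The strike is N30°E and the section trends S05°E; the acute angle between them is β = 35°.
tan α = tan 19° × sin 35° = 0.3443 × 0.5736 = 0.1975
α = arctan(0.1975) = 11.17°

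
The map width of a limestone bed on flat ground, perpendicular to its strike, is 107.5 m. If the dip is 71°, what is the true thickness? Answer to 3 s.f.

102 m

True thickness t = w · sin(dip) = 107.5 × sin 71°
t = 107.5 × 0.9455 = 101.643 m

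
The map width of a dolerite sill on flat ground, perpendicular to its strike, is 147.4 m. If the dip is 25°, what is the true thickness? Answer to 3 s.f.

62.3 m

True thickness t = w · sin(dip) = 147.4 × sin 25°
t = 147.4 × 0.4226 = 62.294 m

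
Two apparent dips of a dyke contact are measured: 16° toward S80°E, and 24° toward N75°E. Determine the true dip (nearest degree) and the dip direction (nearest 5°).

true dip 28°, dip direction 045°

Represent each trace as a vector plunging at its apparent dip toward its trend (east-north-up frame): v₁ = (0.947, -0.167, -0.276), v₂ = (0.882, 0.236, -0.407).
Cross product v₁ × v₂ gives the pole to the plane: n ∝ (0.133, 0.142, 0.371).
Dip δ = arctan(|n_h|/n_z) = arctan(0.194/0.371) = 27.7°.
Dip direction = atan2(0.133, 0.142) = 43° (azimuth of n's horizontal projection).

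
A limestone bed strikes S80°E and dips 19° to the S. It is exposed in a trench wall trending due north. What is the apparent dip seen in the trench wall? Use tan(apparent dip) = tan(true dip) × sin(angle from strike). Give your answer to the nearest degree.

19°

The section lies 80° from the strike.
tan α = tan 19° × sin 80° = 0.3443 × 0.9848 = 0.3391
α = arctan(0.3391) = 18.73°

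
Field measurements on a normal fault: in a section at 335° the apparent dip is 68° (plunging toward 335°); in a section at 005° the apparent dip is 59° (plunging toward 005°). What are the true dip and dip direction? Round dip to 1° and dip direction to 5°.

true dip 69°, dip direction 315°

Each apparent-dip line lies in the plane. As unit vectors (x east, y north, z up), v₁ plunges 68°→335° and v₂ plunges 59°→005°.
Cross product v₁ × v₂ gives the pole to the plane: n ∝ (-0.185, 0.177, 0.096).
Dip δ = arctan(|n_h|/n_z) = arctan(0.256/0.096) = 69.4°.
Dip direction = atan2(-0.185, 0.177) = 314° (azimuth of n's horizontal projection).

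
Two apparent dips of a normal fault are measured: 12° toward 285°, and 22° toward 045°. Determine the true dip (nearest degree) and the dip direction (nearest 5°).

The two traces are lines in the plane: v₁ = (sin 285°·cos 12°, cos 285°·cos 12°, −sin 12°), v₂ = (sin 45°·cos 22°, cos 45°·cos 22°, −sin 22°).
The plane normal is n = v₁ × v₂ ∝ (-0.041, 0.490, 0.785).
True dip = arccos(n_z / |n|) = arccos(0.8475) = 32.1°.
The horizontal component of n points toward azimuth atan2(n_x, n_y) = 355°, the dip direction.

true dip 32°, dip direction 355°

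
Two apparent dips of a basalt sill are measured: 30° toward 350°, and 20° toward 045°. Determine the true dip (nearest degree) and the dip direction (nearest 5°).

true dip 30°, dip direction 355°

The two traces are lines in the plane: v₁ = (sin 350°·cos 30°, cos 350°·cos 30°, −sin 30°), v₂ = (sin 45°·cos 20°, cos 45°·cos 20°, −sin 20°).
n = v₁ × v₂ = (-0.041, 0.384, 0.667) (taken with n_z > 0).
Dip δ = arctan(|n_h|/n_z) = arctan(0.386/0.667) = 30.1°.
Dip direction = azimuth of (n_x, n_y) = atan2(-0.041, 0.384) = 354°.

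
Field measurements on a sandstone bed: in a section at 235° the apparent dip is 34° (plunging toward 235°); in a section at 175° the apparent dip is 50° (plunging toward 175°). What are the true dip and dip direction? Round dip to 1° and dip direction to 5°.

Represent each trace as a vector plunging at its apparent dip toward its trend (east-north-up frame): v₁ = (-0.679, -0.476, -0.559), v₂ = (0.056, -0.640, -0.766).
Cross product v₁ × v₂ gives the pole to the plane: n ∝ (0.006, -0.552, 0.462).
True dip = arccos(n_z / |n|) = arccos(0.6417) = 50.1°.
Dip direction = atan2(0.006, -0.552) = 179° (azimuth of n's horizontal projection).

true dip 50°, dip direction 180°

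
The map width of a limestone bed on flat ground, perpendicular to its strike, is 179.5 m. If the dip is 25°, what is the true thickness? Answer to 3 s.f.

True thickness t = w · sin(dip) = 179.5 × sin 25°
t = 179.5 × 0.4226 = 75.860 m

75.9 m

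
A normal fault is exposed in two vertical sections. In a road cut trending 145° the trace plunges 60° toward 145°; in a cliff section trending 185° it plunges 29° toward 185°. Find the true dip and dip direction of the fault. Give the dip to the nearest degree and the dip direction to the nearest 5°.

Each apparent-dip line lies in the plane. As unit vectors (x east, y north, z up), v₁ plunges 60°→145° and v₂ plunges 29°→185°.
n = v₁ × v₂ = (0.556, -0.205, 0.281) (taken with n_z > 0).
True dip = arccos(n_z / |n|) = arccos(0.4286) = 64.6°.
Dip direction = atan2(0.556, -0.205) = 110° (azimuth of n's horizontal projection).

true dip 65°, dip direction 110°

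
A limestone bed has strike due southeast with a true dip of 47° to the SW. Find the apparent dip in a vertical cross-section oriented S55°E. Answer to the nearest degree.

11°

Angle between strike (due southeast) and section (S55°E): β = 10°.
tan α = tan 47° × sin 10° = 1.0724 × 0.1736 = 0.1862
α = arctan(0.1862) = 10.55°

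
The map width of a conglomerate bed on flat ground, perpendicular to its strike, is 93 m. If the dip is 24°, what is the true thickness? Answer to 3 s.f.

37.8 m

True thickness t = w · sin(dip) = 93 × sin 24°
t = 93 × 0.4067 = 37.827 m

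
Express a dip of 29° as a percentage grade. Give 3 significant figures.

55.4%

grade % = 100 × tan 29° = 100 × 0.5543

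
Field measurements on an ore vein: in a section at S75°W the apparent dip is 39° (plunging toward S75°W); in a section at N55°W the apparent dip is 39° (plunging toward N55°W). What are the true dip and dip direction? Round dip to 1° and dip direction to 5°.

The two traces are lines in the plane: v₁ = (sin 255°·cos 39°, cos 255°·cos 39°, −sin 39°), v₂ = (sin 305°·cos 39°, cos 305°·cos 39°, −sin 39°).
Cross product v₁ × v₂ gives the pole to the plane: n ∝ (-0.407, 0.072, 0.463).
tan δ = √(n_x²+n_y²)/n_z = 0.413/0.463, so δ = 41.8°.
The horizontal component of n points toward azimuth atan2(n_x, n_y) = 280°, the dip direction.

true dip 42°, dip direction 280°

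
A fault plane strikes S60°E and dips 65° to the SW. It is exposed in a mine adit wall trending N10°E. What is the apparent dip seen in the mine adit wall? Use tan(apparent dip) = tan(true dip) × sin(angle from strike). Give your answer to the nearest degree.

Angle between strike (S60°E) and section (N10°E): β = 70°.
tan α = tan 65° × sin 70° = 2.1445 × 0.9397 = 2.0152
α = arctan(2.0152) = 63.61°

64°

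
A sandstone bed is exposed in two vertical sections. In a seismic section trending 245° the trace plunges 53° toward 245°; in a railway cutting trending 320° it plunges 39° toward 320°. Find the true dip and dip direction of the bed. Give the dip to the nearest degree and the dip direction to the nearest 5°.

true dip 55°, dip direction 265°

The two traces are lines in the plane: v₁ = (sin 245°·cos 53°, cos 245°·cos 53°, −sin 53°), v₂ = (sin 320°·cos 39°, cos 320°·cos 39°, −sin 39°).
Cross product v₁ × v₂ gives the pole to the plane: n ∝ (-0.636, -0.056, 0.452).
tan δ = √(n_x²+n_y²)/n_z = 0.638/0.452, so δ = 54.7°.
The horizontal component of n points toward azimuth atan2(n_x, n_y) = 265°, the dip direction.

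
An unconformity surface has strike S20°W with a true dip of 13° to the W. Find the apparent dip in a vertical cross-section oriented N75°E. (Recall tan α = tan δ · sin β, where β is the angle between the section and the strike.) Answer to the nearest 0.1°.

10.7°

Angle between strike (S20°W) and section (N75°E): β = 55°.
tan(apparent dip) = tan 13° · sin 55° = 0.1891
apparent dip = arctan 0.1891 = 10.71°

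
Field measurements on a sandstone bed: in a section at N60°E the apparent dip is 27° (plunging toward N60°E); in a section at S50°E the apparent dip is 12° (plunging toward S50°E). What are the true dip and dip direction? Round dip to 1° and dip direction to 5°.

The two traces are lines in the plane: v₁ = (sin 60°·cos 27°, cos 60°·cos 27°, −sin 27°), v₂ = (sin 130°·cos 12°, cos 130°·cos 12°, −sin 12°).
The plane normal is n = v₁ × v₂ ∝ (0.378, 0.180, 0.819).
Dip δ = arctan(|n_h|/n_z) = arctan(0.419/0.819) = 27.1°.
Dip direction = azimuth of (n_x, n_y) = atan2(0.378, 0.180) = 65°.

true dip 27°, dip direction 065°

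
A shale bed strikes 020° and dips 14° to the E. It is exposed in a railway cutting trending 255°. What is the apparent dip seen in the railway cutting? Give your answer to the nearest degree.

The strike is 020° and the section trends 255°; the acute angle between them is β = 55°.
tan α = tan 14° × sin 55° = 0.2493 × 0.8192 = 0.2042
apparent dip = arctan 0.2042 = 11.54°

12°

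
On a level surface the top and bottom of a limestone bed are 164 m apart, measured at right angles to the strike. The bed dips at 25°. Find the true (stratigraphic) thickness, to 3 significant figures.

69.3 m

True thickness t = w · sin(dip) = 164 × sin 25°
t = 164 × 0.4226 = 69.309 m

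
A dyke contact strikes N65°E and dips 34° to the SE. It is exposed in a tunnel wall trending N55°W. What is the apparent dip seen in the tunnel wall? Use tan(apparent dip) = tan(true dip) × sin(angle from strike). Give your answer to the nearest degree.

30°

The strike is N65°E and the section trends N55°W; the acute angle between them is β = 60°.
tan(apparent dip) = tan 34° · sin 60° = 0.5841
apparent dip = arctan 0.5841 = 30.29°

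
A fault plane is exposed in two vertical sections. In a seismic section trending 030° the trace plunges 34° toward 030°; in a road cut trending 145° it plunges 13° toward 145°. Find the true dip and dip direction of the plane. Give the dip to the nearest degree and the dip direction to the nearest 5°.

true dip 41°, dip direction 070°

The two traces are lines in the plane: v₁ = (sin 30°·cos 34°, cos 30°·cos 34°, −sin 34°), v₂ = (sin 145°·cos 13°, cos 145°·cos 13°, −sin 13°).
The plane normal is n = v₁ × v₂ ∝ (0.608, 0.219, 0.732).
True dip = arccos(n_z / |n|) = arccos(0.7497) = 41.4°.
Dip direction = atan2(0.608, 0.219) = 70° (azimuth of n's horizontal projection).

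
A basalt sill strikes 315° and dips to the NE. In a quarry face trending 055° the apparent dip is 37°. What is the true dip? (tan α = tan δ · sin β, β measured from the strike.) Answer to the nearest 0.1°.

The section is 80° from the strike.
tan δ = tan α / sin β = tan 37° / sin 80° = 0.7536 / 0.9848 = 0.7652
δ = arctan(0.7652) = 37.42°

37.4°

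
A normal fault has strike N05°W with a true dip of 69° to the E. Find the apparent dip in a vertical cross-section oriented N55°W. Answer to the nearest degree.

The section lies 50° from the strike.
tan α = tan 69° × sin 50° = 2.6051 × 0.7660 = 1.9956
apparent dip = arctan 1.9956 = 63.38°

63°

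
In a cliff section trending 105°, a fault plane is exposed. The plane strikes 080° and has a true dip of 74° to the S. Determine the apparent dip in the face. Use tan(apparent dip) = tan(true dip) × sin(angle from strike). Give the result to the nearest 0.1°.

The strike is 080° and the section trends 105°; the acute angle between them is β = 25°.
tan α = tan 74° × sin 25° = 3.4874 × 0.4226 = 1.4738
apparent dip = arctan 1.4738 = 55.84°

55.8°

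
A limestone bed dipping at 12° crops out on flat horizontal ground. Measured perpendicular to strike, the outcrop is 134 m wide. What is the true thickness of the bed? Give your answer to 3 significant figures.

True thickness t = w · sin(dip) = 134 × sin 12°
t = 134 × 0.2079 = 27.860 m

27.9 m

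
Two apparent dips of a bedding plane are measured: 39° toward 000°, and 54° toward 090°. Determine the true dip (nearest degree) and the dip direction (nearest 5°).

true dip 58°, dip direction 060°

The two traces are lines in the plane: v₁ = (sin 0°·cos 39°, cos 0°·cos 39°, −sin 39°), v₂ = (sin 90°·cos 54°, cos 90°·cos 54°, −sin 54°).
Cross product v₁ × v₂ gives the pole to the plane: n ∝ (0.629, 0.370, 0.457).
True dip = arccos(n_z / |n|) = arccos(0.5307) = 57.9°.
Dip direction = azimuth of (n_x, n_y) = atan2(0.629, 0.370) = 60°.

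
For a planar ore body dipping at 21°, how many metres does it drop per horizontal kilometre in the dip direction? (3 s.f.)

384 m

drop per km = 1000 × tan 21° = 1000 × 0.3839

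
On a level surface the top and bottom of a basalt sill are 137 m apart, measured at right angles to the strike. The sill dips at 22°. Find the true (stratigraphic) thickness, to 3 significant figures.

True thickness t = w · sin(dip) = 137 × sin 22°
t = 137 × 0.3746 = 51.321 m

51.3 m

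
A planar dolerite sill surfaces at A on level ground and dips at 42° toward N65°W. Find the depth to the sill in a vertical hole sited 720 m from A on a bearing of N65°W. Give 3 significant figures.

648 m

The hole is directly down-dip from the outcrop, so the down-dip offset is 720 m.
Depth = down-dip offset × tan(dip) = 720.00 × tan 42° = 720.00 × 0.9004
Depth = 648.29 m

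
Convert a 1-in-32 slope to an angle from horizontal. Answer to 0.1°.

tan θ = 1/32 = 0.0312
θ = arctan(0.0312) = 1.79°

1.8°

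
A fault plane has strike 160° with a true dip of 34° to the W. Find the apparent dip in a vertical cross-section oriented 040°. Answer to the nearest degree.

30°

The section lies 60° from the strike.
tan α = tan 34° × sin 60° = 0.6745 × 0.8660 = 0.5841
apparent dip = arctan 0.5841 = 30.29°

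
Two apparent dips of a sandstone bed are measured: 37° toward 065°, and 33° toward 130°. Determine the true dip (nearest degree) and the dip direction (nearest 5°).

true dip 40°, dip direction 090°

The two traces are lines in the plane: v₁ = (sin 65°·cos 37°, cos 65°·cos 37°, −sin 37°), v₂ = (sin 130°·cos 33°, cos 130°·cos 33°, −sin 33°).
Cross product v₁ × v₂ gives the pole to the plane: n ∝ (0.508, -0.008, 0.607).
Dip δ = arctan(|n_h|/n_z) = arctan(0.508/0.607) = 39.9°.
Dip direction = atan2(0.508, -0.008) = 91° (azimuth of n's horizontal projection).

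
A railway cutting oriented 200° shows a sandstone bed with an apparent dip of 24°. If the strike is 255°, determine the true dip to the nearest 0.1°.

28.5°

β = acute angle between strike 255° and section 200° = 55°.
tan δ = tan α / sin β = tan 24° / sin 55° = 0.4452 / 0.8192 = 0.5435
true dip = arctan 0.5435 = 28.53°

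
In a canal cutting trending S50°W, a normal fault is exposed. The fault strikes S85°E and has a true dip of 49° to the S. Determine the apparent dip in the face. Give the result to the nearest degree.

39°

Angle between strike (S85°E) and section (S50°W): β = 45°.
tan α = tan 49° × sin 45° = 1.1504 × 0.7071 = 0.8134
apparent dip = arctan 0.8134 = 39.13°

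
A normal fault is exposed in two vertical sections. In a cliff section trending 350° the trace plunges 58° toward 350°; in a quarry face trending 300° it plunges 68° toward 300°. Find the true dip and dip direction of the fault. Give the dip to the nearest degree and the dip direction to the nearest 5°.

Each apparent-dip line lies in the plane. As unit vectors (x east, y north, z up), v₁ plunges 58°→350° and v₂ plunges 68°→300°.
The plane normal is n = v₁ × v₂ ∝ (-0.325, 0.190, 0.152).
Dip δ = arctan(|n_h|/n_z) = arctan(0.376/0.152) = 68.0°.
Dip direction = azimuth of (n_x, n_y) = atan2(-0.325, 0.190) = 300°.

true dip 68°, dip direction 300°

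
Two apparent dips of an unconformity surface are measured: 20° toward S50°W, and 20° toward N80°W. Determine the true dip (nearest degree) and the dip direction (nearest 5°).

The two traces are lines in the plane: v₁ = (sin 230°·cos 20°, cos 230°·cos 20°, −sin 20°), v₂ = (sin 280°·cos 20°, cos 280°·cos 20°, −sin 20°).
n = v₁ × v₂ = (-0.262, -0.070, 0.676) (taken with n_z > 0).
True dip = arccos(n_z / |n|) = arccos(0.9280) = 21.9°.
The horizontal component of n points toward azimuth atan2(n_x, n_y) = 255°, the dip direction.

true dip 22°, dip direction 255°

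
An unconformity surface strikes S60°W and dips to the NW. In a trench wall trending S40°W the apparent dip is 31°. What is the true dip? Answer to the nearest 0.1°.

β = acute angle between strike S60°W and section S40°W = 20°.
tan(true dip) = tan 31° / sin 20° = 1.7568
δ = arctan(1.7568) = 60.35°

60.4°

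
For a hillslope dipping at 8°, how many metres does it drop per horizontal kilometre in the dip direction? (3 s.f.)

141 m

drop per km = 1000 × tan 8° = 1000 × 0.1405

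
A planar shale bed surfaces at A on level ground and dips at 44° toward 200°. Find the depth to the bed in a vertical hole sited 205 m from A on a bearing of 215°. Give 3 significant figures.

The hole lies 15° from the dip direction, so the down-dip offset is 205 × cos 15° = 198.01 m.
Depth = down-dip offset × tan(dip) = 198.01 × tan 44° = 198.01 × 0.9657
Depth = 191.22 m

191 m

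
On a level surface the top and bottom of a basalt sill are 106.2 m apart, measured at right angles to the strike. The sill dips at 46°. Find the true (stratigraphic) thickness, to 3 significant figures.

True thickness t = w · sin(dip) = 106.2 × sin 46°
t = 106.2 × 0.7193 = 76.394 m

76.4 m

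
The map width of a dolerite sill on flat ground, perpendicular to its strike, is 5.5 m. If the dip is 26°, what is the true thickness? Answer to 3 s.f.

True thickness t = w · sin(dip) = 5.5 × sin 26°
t = 5.5 × 0.4384 = 2.411 m

2.41 m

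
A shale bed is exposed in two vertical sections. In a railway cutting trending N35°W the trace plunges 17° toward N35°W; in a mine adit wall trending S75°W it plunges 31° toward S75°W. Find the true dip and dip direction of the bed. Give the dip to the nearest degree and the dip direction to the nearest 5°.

Represent each trace as a vector plunging at its apparent dip toward its trend (east-north-up frame): v₁ = (-0.549, 0.783, -0.292), v₂ = (-0.828, -0.222, -0.515).
n = v₁ × v₂ = (-0.468, -0.040, 0.770) (taken with n_z > 0).
Dip δ = arctan(|n_h|/n_z) = arctan(0.470/0.770) = 31.4°.
Dip direction = atan2(-0.468, -0.040) = 265° (azimuth of n's horizontal projection).

true dip 31°, dip direction 265°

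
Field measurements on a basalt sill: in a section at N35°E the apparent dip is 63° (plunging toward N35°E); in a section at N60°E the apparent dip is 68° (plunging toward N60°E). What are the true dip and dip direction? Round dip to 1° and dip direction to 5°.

true dip 69°, dip direction 075°

The two traces are lines in the plane: v₁ = (sin 35°·cos 63°, cos 35°·cos 63°, −sin 63°), v₂ = (sin 60°·cos 68°, cos 60°·cos 68°, −sin 68°).
Cross product v₁ × v₂ gives the pole to the plane: n ∝ (0.178, 0.048, 0.072).
True dip = arccos(n_z / |n|) = arccos(0.3635) = 68.7°.
Dip direction = atan2(0.178, 0.048) = 75° (azimuth of n's horizontal projection).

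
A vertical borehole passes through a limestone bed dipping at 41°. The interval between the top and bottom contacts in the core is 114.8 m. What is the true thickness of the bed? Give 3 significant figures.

True thickness t = h · cos(dip) = 114.8 × cos 41°
t = 114.8 × 0.7547 = 86.641 m

86.6 m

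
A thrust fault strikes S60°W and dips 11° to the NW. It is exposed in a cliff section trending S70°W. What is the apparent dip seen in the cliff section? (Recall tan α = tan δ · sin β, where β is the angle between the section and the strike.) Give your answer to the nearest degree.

2°

Angle between strike (S60°W) and section (S70°W): β = 10°.
tan α = tan 11° × sin 10° = 0.1944 × 0.1736 = 0.0338
α = arctan(0.0338) = 1.93°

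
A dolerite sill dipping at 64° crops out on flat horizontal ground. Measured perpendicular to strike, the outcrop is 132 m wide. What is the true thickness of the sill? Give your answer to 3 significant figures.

119 m

True thickness t = w · sin(dip) = 132 × sin 64°
t = 132 × 0.8988 = 118.641 m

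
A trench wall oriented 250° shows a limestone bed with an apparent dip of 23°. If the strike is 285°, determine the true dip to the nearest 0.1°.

β = acute angle between strike 285° and section 250° = 35°.
tan(true dip) = tan 23° / sin 35° = 0.7400
true dip = arctan 0.7400 = 36.50°

36.5°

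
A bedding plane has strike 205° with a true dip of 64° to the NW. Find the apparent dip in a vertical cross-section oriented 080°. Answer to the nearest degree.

59°

Angle between strike (205°) and section (080°): β = 55°.
tan(apparent dip) = tan 64° · sin 55° = 1.6795
α = arctan(1.6795) = 59.23°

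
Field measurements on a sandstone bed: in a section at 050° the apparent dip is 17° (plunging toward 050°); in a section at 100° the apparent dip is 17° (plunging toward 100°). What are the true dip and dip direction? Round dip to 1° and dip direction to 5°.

The two traces are lines in the plane: v₁ = (sin 50°·cos 17°, cos 50°·cos 17°, −sin 17°), v₂ = (sin 100°·cos 17°, cos 100°·cos 17°, −sin 17°).
The plane normal is n = v₁ × v₂ ∝ (0.228, 0.061, 0.701).
Dip δ = arctan(|n_h|/n_z) = arctan(0.236/0.701) = 18.6°.
The horizontal component of n points toward azimuth atan2(n_x, n_y) = 75°, the dip direction.

true dip 19°, dip direction 075°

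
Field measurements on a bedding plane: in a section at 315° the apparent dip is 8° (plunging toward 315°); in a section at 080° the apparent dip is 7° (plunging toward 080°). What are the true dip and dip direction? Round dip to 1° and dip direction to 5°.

The two traces are lines in the plane: v₁ = (sin 315°·cos 8°, cos 315°·cos 8°, −sin 8°), v₂ = (sin 80°·cos 7°, cos 80°·cos 7°, −sin 7°).
Cross product v₁ × v₂ gives the pole to the plane: n ∝ (0.061, 0.221, 0.805).
True dip = arccos(n_z / |n|) = arccos(0.9616) = 15.9°.
Dip direction = azimuth of (n_x, n_y) = atan2(0.061, 0.221) = 15°.

true dip 16°, dip direction 015°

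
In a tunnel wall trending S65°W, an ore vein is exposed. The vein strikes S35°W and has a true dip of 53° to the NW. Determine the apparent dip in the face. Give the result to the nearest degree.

The strike is S35°W and the section trends S65°W; the acute angle between them is β = 30°.
tan α = tan 53° × sin 30° = 1.3270 × 0.5000 = 0.6635
apparent dip = arctan 0.6635 = 33.57°

34°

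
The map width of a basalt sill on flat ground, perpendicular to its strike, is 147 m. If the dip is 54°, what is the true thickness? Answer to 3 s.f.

119 m

True thickness t = w · sin(dip) = 147 × sin 54°
t = 147 × 0.8090 = 118.925 m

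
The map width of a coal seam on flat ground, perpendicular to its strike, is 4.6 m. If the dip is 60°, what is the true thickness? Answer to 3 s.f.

3.98 m

True thickness t = w · sin(dip) = 4.6 × sin 60°
t = 4.6 × 0.8660 = 3.984 m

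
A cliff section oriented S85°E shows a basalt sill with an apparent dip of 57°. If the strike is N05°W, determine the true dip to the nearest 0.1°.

57.4°

β = acute angle between strike N05°W and section S85°E = 80°.
tan(true dip) = tan 57° / sin 80° = 1.5636
true dip = arctan 1.5636 = 57.40°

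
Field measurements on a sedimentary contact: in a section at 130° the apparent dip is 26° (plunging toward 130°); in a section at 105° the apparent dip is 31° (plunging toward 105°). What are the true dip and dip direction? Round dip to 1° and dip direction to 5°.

true dip 32°, dip direction 090°

The two traces are lines in the plane: v₁ = (sin 130°·cos 26°, cos 130°·cos 26°, −sin 26°), v₂ = (sin 105°·cos 31°, cos 105°·cos 31°, −sin 31°).
Cross product v₁ × v₂ gives the pole to the plane: n ∝ (0.200, -0.008, 0.326).
True dip = arccos(n_z / |n|) = arccos(0.8515) = 31.6°.
Dip direction = atan2(0.200, -0.008) = 92° (azimuth of n's horizontal projection).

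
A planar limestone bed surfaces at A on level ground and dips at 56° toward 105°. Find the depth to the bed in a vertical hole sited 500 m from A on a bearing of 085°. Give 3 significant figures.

The hole lies 20° from the dip direction, so the down-dip offset is 500 × cos 20° = 469.85 m.
Depth = down-dip offset × tan(dip) = 469.85 × tan 56° = 469.85 × 1.4826
Depth = 696.58 m

697 m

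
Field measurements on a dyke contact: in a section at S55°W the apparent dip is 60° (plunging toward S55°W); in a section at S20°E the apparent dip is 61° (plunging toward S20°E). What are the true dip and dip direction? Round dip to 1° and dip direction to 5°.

true dip 66°, dip direction 195°

Represent each trace as a vector plunging at its apparent dip toward its trend (east-north-up frame): v₁ = (-0.410, -0.287, -0.866), v₂ = (0.166, -0.456, -0.875).
Cross product v₁ × v₂ gives the pole to the plane: n ∝ (-0.144, -0.502, 0.234).
tan δ = √(n_x²+n_y²)/n_z = 0.522/0.234, so δ = 65.8°.
Dip direction = atan2(-0.144, -0.502) = 196° (azimuth of n's horizontal projection).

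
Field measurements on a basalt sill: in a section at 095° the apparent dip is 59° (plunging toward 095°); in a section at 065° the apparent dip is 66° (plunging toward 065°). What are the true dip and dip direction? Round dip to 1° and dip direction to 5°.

Represent each trace as a vector plunging at its apparent dip toward its trend (east-north-up frame): v₁ = (0.513, -0.045, -0.857), v₂ = (0.369, 0.172, -0.914).
Cross product v₁ × v₂ gives the pole to the plane: n ∝ (0.188, 0.153, 0.105).
True dip = arccos(n_z / |n|) = arccos(0.3965) = 66.6°.
Dip direction = atan2(0.188, 0.153) = 51° (azimuth of n's horizontal projection).

true dip 67°, dip direction 050°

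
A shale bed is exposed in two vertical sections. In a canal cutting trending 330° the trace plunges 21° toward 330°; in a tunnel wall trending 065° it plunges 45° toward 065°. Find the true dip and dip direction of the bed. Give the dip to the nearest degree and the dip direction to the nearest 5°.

Represent each trace as a vector plunging at its apparent dip toward its trend (east-north-up frame): v₁ = (-0.467, 0.809, -0.358), v₂ = (0.641, 0.299, -0.707).
The plane normal is n = v₁ × v₂ ∝ (0.465, 0.560, 0.658).
Dip δ = arctan(|n_h|/n_z) = arctan(0.727/0.658) = 47.9°.
Dip direction = azimuth of (n_x, n_y) = atan2(0.465, 0.560) = 40°.

true dip 48°, dip direction 040°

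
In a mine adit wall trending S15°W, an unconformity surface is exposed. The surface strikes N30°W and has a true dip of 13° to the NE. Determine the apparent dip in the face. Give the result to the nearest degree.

9°

Angle between strike (N30°W) and section (S15°W): β = 45°.
tan(apparent dip) = tan 13° · sin 45° = 0.1632
apparent dip = arctan 0.1632 = 9.27°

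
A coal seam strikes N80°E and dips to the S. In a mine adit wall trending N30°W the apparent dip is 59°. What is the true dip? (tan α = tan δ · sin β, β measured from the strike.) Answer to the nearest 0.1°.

The section is 70° from the strike.
tan(true dip) = tan 59° / sin 70° = 1.7711
δ = arctan(1.7711) = 60.55°

60.5°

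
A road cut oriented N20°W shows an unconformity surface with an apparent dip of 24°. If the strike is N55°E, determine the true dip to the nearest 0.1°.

24.7°

β = acute angle between strike N55°E and section N20°W = 75°.
tan δ = tan α / sin β = tan 24° / sin 75° = 0.4452 / 0.9659 = 0.4609
δ = arctan(0.4609) = 24.75°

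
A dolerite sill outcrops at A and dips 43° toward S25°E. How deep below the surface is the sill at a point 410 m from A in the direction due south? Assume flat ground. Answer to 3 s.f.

347 m

The hole lies 25° from the dip direction, so the down-dip offset is 410 × cos 25° = 371.59 m.
Depth = down-dip offset × tan(dip) = 371.59 × tan 43° = 371.59 × 0.9325
Depth = 346.51 m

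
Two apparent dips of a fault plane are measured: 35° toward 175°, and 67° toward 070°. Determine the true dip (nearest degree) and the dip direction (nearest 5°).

true dip 70°, dip direction 100°

Represent each trace as a vector plunging at its apparent dip toward its trend (east-north-up frame): v₁ = (0.071, -0.816, -0.574), v₂ = (0.367, 0.134, -0.921).
The plane normal is n = v₁ × v₂ ∝ (0.828, -0.145, 0.309).
True dip = arccos(n_z / |n|) = arccos(0.3453) = 69.8°.
Dip direction = atan2(0.828, -0.145) = 100° (azimuth of n's horizontal projection).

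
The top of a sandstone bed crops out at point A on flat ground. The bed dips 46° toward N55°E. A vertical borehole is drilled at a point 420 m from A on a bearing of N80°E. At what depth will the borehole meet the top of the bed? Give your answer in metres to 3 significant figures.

The hole lies 25° from the dip direction, so the down-dip offset is 420 × cos 25° = 380.65 m.
Depth = down-dip offset × tan(dip) = 380.65 × tan 46° = 380.65 × 1.0355
Depth = 394.17 m

394 m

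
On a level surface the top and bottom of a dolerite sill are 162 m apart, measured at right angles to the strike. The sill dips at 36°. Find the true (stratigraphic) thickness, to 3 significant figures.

True thickness t = w · sin(dip) = 162 × sin 36°
t = 162 × 0.5878 = 95.221 m

95.2 m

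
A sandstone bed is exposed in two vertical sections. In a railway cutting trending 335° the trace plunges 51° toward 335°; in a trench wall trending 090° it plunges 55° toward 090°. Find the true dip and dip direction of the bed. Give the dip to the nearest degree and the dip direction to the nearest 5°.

The two traces are lines in the plane: v₁ = (sin 335°·cos 51°, cos 335°·cos 51°, −sin 51°), v₂ = (sin 90°·cos 55°, cos 90°·cos 55°, −sin 55°).
n = v₁ × v₂ = (0.467, 0.664, 0.327) (taken with n_z > 0).
Dip δ = arctan(|n_h|/n_z) = arctan(0.812/0.327) = 68.0°.
Dip direction = atan2(0.467, 0.664) = 35° (azimuth of n's horizontal projection).

true dip 68°, dip direction 035°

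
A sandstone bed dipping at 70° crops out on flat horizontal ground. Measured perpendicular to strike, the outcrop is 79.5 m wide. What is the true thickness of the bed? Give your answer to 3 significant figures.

74.7 m

True thickness t = w · sin(dip) = 79.5 × sin 70°
t = 79.5 × 0.9397 = 74.706 m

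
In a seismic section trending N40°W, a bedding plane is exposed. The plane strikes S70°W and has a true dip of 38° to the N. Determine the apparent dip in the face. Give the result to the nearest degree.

The strike is S70°W and the section trends N40°W; the acute angle between them is β = 70°.
tan α = tan 38° × sin 70° = 0.7813 × 0.9397 = 0.7342
α = arctan(0.7342) = 36.28°

36°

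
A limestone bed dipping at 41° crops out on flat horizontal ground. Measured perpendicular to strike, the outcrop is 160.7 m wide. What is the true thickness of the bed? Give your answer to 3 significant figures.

True thickness t = w · sin(dip) = 160.7 × sin 41°
t = 160.7 × 0.6561 = 105.429 m

105 m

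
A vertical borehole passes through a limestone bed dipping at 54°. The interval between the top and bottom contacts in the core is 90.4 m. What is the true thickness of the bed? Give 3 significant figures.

53.1 m

True thickness t = h · cos(dip) = 90.4 × cos 54°
t = 90.4 × 0.5878 = 53.136 m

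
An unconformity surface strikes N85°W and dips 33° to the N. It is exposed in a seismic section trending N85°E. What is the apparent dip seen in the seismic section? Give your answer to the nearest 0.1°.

6.4°

The section lies 10° from the strike.
tan(apparent dip) = tan 33° · sin 10° = 0.1128
α = arctan(0.1128) = 6.43°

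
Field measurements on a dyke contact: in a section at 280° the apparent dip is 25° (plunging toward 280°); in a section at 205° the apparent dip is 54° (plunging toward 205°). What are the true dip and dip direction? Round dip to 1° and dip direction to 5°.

true dip 54°, dip direction 210°

Represent each trace as a vector plunging at its apparent dip toward its trend (east-north-up frame): v₁ = (-0.893, 0.157, -0.423), v₂ = (-0.248, -0.533, -0.809).
n = v₁ × v₂ = (-0.352, -0.617, 0.515) (taken with n_z > 0).
tan δ = √(n_x²+n_y²)/n_z = 0.711/0.515, so δ = 54.1°.
The horizontal component of n points toward azimuth atan2(n_x, n_y) = 210°, the dip direction.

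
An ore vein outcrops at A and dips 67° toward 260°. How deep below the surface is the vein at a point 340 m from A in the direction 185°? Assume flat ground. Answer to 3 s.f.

The hole lies 75° from the dip direction, so the down-dip offset is 340 × cos 75° = 88.00 m.
Depth = down-dip offset × tan(dip) = 88.00 × tan 67° = 88.00 × 2.3559
Depth = 207.31 m

207 m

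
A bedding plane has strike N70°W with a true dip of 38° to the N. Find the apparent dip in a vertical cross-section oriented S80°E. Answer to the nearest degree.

Angle between strike (N70°W) and section (S80°E): β = 10°.
tan α = tan 38° × sin 10° = 0.7813 × 0.1736 = 0.1357
α = arctan(0.1357) = 7.73°

8°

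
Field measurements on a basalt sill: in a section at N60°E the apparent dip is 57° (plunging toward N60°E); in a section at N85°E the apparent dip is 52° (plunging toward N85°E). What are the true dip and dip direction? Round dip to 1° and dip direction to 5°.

The two traces are lines in the plane: v₁ = (sin 60°·cos 57°, cos 60°·cos 57°, −sin 57°), v₂ = (sin 85°·cos 52°, cos 85°·cos 52°, −sin 52°).
The plane normal is n = v₁ × v₂ ∝ (0.170, 0.143, 0.142).
tan δ = √(n_x²+n_y²)/n_z = 0.222/0.142, so δ = 57.4°.
The horizontal component of n points toward azimuth atan2(n_x, n_y) = 50°, the dip direction.

true dip 57°, dip direction 050°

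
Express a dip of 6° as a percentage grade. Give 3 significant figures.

10.5%

grade % = 100 × tan 6° = 100 × 0.1051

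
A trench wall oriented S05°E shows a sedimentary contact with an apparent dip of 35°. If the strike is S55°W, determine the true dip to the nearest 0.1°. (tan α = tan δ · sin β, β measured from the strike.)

β = acute angle between strike S55°W and section S05°E = 60°.
tan δ = tan α / sin β = tan 35° / sin 60° = 0.7002 / 0.8660 = 0.8085
δ = arctan(0.8085) = 38.96°

39.0°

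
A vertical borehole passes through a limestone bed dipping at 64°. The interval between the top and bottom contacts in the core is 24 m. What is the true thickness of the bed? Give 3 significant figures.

10.5 m

True thickness t = h · cos(dip) = 24 × cos 64°
t = 24 × 0.4384 = 10.521 m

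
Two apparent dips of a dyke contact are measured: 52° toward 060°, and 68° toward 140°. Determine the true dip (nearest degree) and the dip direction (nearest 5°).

true dip 69°, dip direction 120°

Each apparent-dip line lies in the plane. As unit vectors (x east, y north, z up), v₁ plunges 52°→060° and v₂ plunges 68°→140°.
The plane normal is n = v₁ × v₂ ∝ (0.512, -0.305, 0.227).
True dip = arccos(n_z / |n|) = arccos(0.3564) = 69.1°.
Dip direction = atan2(0.512, -0.305) = 121° (azimuth of n's horizontal projection).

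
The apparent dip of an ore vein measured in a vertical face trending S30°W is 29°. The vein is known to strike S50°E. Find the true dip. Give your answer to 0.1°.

β = acute angle between strike S50°E and section S30°W = 80°.
tan δ = tan α / sin β = tan 29° / sin 80° = 0.5543 / 0.9848 = 0.5629
true dip = arctan 0.5629 = 29.37°

29.4°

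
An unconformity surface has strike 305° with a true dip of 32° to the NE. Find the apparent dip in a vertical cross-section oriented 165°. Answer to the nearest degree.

22°

Angle between strike (305°) and section (165°): β = 40°.
tan(apparent dip) = tan 32° · sin 40° = 0.4017
α = arctan(0.4017) = 21.88°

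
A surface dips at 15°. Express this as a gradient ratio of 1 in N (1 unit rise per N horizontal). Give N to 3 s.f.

1 in 3.73

1 : N means tan θ = 1/N, so N = 1/tan 15° = 1/0.2679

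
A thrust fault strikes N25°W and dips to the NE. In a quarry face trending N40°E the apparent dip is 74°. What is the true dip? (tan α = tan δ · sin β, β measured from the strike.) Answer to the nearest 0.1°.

75.4°

The section is 65° from the strike.
tan(true dip) = tan 74° / sin 65° = 3.8479
true dip = arctan 3.8479 = 75.43°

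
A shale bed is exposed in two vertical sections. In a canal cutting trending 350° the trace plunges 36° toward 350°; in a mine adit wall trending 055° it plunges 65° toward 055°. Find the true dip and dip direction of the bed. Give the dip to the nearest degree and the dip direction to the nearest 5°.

true dip 65°, dip direction 060°

The two traces are lines in the plane: v₁ = (sin 350°·cos 36°, cos 350°·cos 36°, −sin 36°), v₂ = (sin 55°·cos 65°, cos 55°·cos 65°, −sin 65°).
Cross product v₁ × v₂ gives the pole to the plane: n ∝ (0.580, 0.331, 0.310).
Dip δ = arctan(|n_h|/n_z) = arctan(0.667/0.310) = 65.1°.
Dip direction = atan2(0.580, 0.331) = 60° (azimuth of n's horizontal projection).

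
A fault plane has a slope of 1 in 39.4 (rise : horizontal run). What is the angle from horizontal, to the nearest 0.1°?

1.5°

tan θ = 1/39.4 = 0.0254
θ = arctan(0.0254) = 1.45°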